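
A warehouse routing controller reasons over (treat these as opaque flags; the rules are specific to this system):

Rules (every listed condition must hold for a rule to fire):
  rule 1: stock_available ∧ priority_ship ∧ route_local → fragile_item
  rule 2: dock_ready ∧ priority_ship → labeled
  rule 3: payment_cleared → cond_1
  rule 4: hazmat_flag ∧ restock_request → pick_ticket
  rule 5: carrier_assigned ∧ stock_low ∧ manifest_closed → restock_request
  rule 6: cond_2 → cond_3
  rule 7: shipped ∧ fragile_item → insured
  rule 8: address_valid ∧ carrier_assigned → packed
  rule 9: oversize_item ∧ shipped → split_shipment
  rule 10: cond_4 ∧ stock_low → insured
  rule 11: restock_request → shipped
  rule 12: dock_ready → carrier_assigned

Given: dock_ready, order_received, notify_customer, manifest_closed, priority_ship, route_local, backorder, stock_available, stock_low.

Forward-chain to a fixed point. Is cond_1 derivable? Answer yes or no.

no

[1] rule 1 [stock_available ∧ priority_ship ∧ route_local → fragile_item]; rule 2 [dock_ready ∧ priority_ship → labeled]; rule 12 [dock_ready → carrier_assigned]. ⇒ new: fragile_item, labeled, carrier_assigned.
[2] rule 5 [carrier_assigned ∧ stock_low ∧ manifest_closed → restock_request]. ⇒ new: restock_request.
[3] rule 11 [restock_request → shipped]. ⇒ new: shipped.
[4] rule 7 [shipped ∧ fragile_item → insured]. ⇒ new: insured.
Fixed point reached. cond_1 is concluded only by rule 3; rule 3 needs payment_cleared (never derived).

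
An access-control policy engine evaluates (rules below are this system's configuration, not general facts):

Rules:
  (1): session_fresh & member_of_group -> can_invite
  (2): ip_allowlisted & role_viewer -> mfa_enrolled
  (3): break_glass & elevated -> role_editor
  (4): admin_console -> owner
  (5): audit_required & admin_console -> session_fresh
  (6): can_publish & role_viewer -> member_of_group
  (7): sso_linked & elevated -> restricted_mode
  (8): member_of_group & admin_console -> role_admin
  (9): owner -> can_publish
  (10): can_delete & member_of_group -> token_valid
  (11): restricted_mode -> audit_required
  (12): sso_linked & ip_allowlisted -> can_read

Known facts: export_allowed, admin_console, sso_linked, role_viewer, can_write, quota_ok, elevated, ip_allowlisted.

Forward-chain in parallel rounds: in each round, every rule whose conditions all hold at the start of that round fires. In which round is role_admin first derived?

4

Round 1 — (2), (4), (7), (12), derive mfa_enrolled, owner, restricted_mode, can_read.
Round 2 — (9), (11), derive can_publish, audit_required.
Round 3 — (5), (6), derive session_fresh, member_of_group.
Round 4 — (1), (8), derive can_invite, role_admin.
role_admin first appears in round 4.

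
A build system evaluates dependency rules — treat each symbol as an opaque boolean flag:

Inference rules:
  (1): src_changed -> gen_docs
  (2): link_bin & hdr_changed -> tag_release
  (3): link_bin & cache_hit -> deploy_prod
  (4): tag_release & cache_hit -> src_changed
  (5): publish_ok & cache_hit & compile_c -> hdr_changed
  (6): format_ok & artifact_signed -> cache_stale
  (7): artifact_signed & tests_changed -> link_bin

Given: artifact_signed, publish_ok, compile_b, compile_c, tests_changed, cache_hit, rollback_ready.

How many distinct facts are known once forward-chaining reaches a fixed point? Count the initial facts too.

13

[1] (5) [publish_ok & cache_hit & compile_c -> hdr_changed]; (7) [artifact_signed & tests_changed -> link_bin]. ⇒ new: hdr_changed, link_bin.
[2] (2) [link_bin & hdr_changed -> tag_release]; (3) [link_bin & cache_hit -> deploy_prod]. ⇒ new: tag_release, deploy_prod.
[3] (4) [tag_release & cache_hit -> src_changed]. ⇒ new: src_changed.
[4] (1) [src_changed -> gen_docs]. ⇒ new: gen_docs.
Closure: {artifact_signed, cache_hit, compile_b, compile_c, deploy_prod, gen_docs, hdr_changed, link_bin, publish_ok, rollback_ready, src_changed, tag_release, tests_changed} — 13 facts.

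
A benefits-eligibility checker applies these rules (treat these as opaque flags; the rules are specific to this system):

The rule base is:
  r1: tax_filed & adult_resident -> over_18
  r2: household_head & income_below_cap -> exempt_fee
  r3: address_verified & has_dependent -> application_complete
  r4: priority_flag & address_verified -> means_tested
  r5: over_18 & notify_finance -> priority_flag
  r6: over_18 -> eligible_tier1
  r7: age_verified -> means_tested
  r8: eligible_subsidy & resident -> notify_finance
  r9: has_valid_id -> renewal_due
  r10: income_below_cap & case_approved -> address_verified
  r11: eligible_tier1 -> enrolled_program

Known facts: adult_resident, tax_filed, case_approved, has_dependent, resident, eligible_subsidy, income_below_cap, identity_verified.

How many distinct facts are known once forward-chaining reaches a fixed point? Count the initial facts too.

16

Round 1: r1 [tax_filed & adult_resident -> over_18]; r8 [eligible_subsidy & resident -> notify_finance]; r10 [income_below_cap & case_approved -> address_verified]. New: over_18, notify_finance, address_verified.
Round 2: r3 [address_verified & has_dependent -> application_complete]; r5 [over_18 & notify_finance -> priority_flag]; r6 [over_18 -> eligible_tier1]. New: application_complete, priority_flag, eligible_tier1.
Round 3: r4 [priority_flag & address_verified -> means_tested]; r11 [eligible_tier1 -> enrolled_program]. New: means_tested, enrolled_program.
Closure: {address_verified, adult_resident, application_complete, case_approved, eligible_subsidy, eligible_tier1, enrolled_program, has_dependent, identity_verified, income_below_cap, means_tested, notify_finance, over_18, priority_flag, resident, tax_filed} — 16 facts.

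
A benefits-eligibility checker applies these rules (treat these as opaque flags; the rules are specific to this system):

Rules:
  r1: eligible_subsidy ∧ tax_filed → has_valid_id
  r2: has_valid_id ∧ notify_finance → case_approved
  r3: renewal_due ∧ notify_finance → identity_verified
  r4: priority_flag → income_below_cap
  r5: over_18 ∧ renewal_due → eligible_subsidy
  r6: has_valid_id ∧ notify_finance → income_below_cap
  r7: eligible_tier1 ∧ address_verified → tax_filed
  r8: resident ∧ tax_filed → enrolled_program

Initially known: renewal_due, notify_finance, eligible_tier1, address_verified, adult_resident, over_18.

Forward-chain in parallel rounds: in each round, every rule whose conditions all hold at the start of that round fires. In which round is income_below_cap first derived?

3

Round 1: r3 [renewal_due ∧ notify_finance → identity_verified]; r5 [over_18 ∧ renewal_due → eligible_subsidy]; r7 [eligible_tier1 ∧ address_verified → tax_filed]. New: identity_verified, eligible_subsidy, tax_filed.
Round 2: r1 [eligible_subsidy ∧ tax_filed → has_valid_id]. New: has_valid_id.
Round 3: r2 [has_valid_id ∧ notify_finance → case_approved]; r6 [has_valid_id ∧ notify_finance → income_below_cap]. New: case_approved, income_below_cap.
income_below_cap first appears in round 3.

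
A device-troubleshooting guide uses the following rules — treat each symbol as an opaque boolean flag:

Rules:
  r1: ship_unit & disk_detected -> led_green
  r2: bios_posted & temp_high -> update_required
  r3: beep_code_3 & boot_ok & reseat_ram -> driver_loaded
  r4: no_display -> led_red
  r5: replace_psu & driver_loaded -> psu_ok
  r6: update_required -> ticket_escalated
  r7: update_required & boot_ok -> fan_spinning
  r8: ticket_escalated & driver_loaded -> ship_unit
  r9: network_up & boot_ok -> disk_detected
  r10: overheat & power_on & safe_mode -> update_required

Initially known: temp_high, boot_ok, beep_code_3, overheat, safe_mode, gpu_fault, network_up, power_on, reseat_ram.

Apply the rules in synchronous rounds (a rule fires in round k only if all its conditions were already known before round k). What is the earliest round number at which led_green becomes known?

Round 1 — r3, r9, r10, derive driver_loaded, disk_detected, update_required.
Round 2 — r6, r7, derive ticket_escalated, fan_spinning.
Round 3 — r8, derive ship_unit.
Round 4 — r1, derive led_green.
led_green first appears in round 4.

4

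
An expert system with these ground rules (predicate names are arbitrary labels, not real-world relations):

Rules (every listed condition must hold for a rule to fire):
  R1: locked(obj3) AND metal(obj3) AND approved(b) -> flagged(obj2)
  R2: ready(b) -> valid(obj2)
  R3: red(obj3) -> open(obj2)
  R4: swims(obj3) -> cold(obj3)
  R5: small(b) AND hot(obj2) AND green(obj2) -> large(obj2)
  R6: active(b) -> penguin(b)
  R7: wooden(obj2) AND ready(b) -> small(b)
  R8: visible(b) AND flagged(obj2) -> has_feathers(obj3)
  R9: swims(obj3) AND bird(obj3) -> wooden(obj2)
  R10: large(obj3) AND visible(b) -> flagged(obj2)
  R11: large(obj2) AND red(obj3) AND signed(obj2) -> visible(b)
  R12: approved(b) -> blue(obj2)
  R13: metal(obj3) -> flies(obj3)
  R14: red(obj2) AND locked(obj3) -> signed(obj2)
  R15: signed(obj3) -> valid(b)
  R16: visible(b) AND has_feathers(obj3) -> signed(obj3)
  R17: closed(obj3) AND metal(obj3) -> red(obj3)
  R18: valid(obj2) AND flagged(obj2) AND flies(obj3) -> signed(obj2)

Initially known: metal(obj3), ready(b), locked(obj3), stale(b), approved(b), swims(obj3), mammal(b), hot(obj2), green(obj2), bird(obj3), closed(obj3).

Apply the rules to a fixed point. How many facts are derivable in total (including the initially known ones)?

Round 1: R1 [locked(obj3) AND metal(obj3) AND approved(b) -> flagged(obj2)]; R2 [ready(b) -> valid(obj2)]; R4 [swims(obj3) -> cold(obj3)]; R9 [swims(obj3) AND bird(obj3) -> wooden(obj2)]; R12 [approved(b) -> blue(obj2)]; R13 [metal(obj3) -> flies(obj3)]; R17 [closed(obj3) AND metal(obj3) -> red(obj3)]. New: flagged(obj2), valid(obj2), cold(obj3), wooden(obj2), blue(obj2), flies(obj3), red(obj3).
Round 2: R3 [red(obj3) -> open(obj2)]; R7 [wooden(obj2) AND ready(b) -> small(b)]; R18 [valid(obj2) AND flagged(obj2) AND flies(obj3) -> signed(obj2)]. New: open(obj2), small(b), signed(obj2).
Round 3: R5 [small(b) AND hot(obj2) AND green(obj2) -> large(obj2)]. New: large(obj2).
Round 4: R11 [large(obj2) AND red(obj3) AND signed(obj2) -> visible(b)]. New: visible(b).
Round 5: R8 [visible(b) AND flagged(obj2) -> has_feathers(obj3)]. New: has_feathers(obj3).
Round 6: R16 [visible(b) AND has_feathers(obj3) -> signed(obj3)]. New: signed(obj3).
Round 7: R15 [signed(obj3) -> valid(b)]. New: valid(b).
Closure: {approved(b), bird(obj3), blue(obj2), closed(obj3), cold(obj3), flagged(obj2), flies(obj3), green(obj2), has_feathers(obj3), hot(obj2), large(obj2), locked(obj3), mammal(b), metal(obj3), open(obj2), ready(b), red(obj3), signed(obj2), signed(obj3), small(b), stale(b), swims(obj3), valid(b), valid(obj2), visible(b), wooden(obj2)} — 26 facts.

26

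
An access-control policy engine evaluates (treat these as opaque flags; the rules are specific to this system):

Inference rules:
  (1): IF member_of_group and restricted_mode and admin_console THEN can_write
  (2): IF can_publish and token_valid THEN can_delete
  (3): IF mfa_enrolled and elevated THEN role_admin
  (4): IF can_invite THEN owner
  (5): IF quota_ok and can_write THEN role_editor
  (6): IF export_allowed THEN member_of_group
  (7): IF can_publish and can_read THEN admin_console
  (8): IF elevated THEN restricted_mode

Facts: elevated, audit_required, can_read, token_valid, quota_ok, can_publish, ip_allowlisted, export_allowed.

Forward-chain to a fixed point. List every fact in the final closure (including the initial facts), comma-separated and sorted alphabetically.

Round 1 fires (2), (6), (7), (8), giving can_delete, member_of_group, admin_console, restricted_mode.
Round 2 fires (1), giving can_write.
Round 3 fires (5), giving role_editor.

admin_console, audit_required, can_delete, can_publish, can_read, can_write, elevated, export_allowed, ip_allowlisted, member_of_group, quota_ok, restricted_mode, role_editor, token_valid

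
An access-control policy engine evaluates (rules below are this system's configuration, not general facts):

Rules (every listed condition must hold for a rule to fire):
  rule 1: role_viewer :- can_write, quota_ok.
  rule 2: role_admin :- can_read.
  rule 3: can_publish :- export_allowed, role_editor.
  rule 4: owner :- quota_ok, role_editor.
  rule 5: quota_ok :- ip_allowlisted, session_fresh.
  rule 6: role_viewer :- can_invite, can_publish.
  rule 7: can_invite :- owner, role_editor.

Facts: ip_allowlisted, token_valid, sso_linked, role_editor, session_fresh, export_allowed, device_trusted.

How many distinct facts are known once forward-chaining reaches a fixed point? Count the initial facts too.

12

Round 1 fires rule 3, rule 5, giving can_publish, quota_ok.
Round 2 fires rule 4, giving owner.
Round 3 fires rule 7, giving can_invite.
Round 4 fires rule 6, giving role_viewer.
Closure: {can_invite, can_publish, device_trusted, export_allowed, ip_allowlisted, owner, quota_ok, role_editor, role_viewer, session_fresh, sso_linked, token_valid} — 12 facts.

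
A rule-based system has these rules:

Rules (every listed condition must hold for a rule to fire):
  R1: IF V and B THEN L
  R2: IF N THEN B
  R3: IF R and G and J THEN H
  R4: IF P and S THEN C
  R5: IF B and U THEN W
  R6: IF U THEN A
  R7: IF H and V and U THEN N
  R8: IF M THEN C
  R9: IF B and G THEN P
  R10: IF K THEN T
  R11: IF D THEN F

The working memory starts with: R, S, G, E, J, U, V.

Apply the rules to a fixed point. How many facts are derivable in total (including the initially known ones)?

Round 1: R3 [IF R and G and J THEN H]; R6 [IF U THEN A]. New: H, A.
Round 2: R7 [IF H and V and U THEN N]. New: N.
Round 3: R2 [IF N THEN B]. New: B.
Round 4: R1 [IF V and B THEN L]; R5 [IF B and U THEN W]; R9 [IF B and G THEN P]. New: L, W, P.
Round 5: R4 [IF P and S THEN C]. New: C.
Closure: {A, B, C, E, G, H, J, L, N, P, R, S, U, V, W} — 15 facts.

15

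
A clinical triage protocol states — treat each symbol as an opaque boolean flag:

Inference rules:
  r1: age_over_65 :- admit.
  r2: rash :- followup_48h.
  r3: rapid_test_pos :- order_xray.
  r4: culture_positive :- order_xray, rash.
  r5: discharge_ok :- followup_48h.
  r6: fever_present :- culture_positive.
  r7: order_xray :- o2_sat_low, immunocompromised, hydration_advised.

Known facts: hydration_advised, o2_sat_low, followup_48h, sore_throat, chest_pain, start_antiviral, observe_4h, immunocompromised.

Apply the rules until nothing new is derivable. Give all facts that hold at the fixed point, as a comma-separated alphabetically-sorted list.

Round 1: r2 [rash :- followup_48h.]; r5 [discharge_ok :- followup_48h.]; r7 [order_xray :- o2_sat_low, immunocompromised, hydration_advised.]. New: rash, discharge_ok, order_xray.
Round 2: r3 [rapid_test_pos :- order_xray.]; r4 [culture_positive :- order_xray, rash.]. New: rapid_test_pos, culture_positive.
Round 3: r6 [fever_present :- culture_positive.]. New: fever_present.

chest_pain, culture_positive, discharge_ok, fever_present, followup_48h, hydration_advised, immunocompromised, o2_sat_low, observe_4h, order_xray, rapid_test_pos, rash, sore_throat, start_antiviral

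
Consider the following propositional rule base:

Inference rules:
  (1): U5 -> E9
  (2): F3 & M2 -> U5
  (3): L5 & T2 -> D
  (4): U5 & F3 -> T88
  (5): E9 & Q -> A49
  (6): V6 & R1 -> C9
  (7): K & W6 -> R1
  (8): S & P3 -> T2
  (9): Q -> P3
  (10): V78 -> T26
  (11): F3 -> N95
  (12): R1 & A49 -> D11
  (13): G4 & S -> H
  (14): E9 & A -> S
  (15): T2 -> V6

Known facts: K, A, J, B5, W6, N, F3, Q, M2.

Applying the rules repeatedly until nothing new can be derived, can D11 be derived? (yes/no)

yes

Round 1: (2) [F3 & M2 -> U5]; (7) [K & W6 -> R1]; (9) [Q -> P3]; (11) [F3 -> N95]. Adds U5, R1, P3, N95.
Round 2: (1) [U5 -> E9]; (4) [U5 & F3 -> T88]. Adds E9, T88.
Round 3: (5) [E9 & Q -> A49]; (14) [E9 & A -> S]. Adds A49, S.
Round 4: (8) [S & P3 -> T2]; (12) [R1 & A49 -> D11]. Adds T2, D11.
Round 5: (15) [T2 -> V6]. Adds V6.
Round 6: (6) [V6 & R1 -> C9]. Adds C9.
D11 appears in round 4, so it is derivable.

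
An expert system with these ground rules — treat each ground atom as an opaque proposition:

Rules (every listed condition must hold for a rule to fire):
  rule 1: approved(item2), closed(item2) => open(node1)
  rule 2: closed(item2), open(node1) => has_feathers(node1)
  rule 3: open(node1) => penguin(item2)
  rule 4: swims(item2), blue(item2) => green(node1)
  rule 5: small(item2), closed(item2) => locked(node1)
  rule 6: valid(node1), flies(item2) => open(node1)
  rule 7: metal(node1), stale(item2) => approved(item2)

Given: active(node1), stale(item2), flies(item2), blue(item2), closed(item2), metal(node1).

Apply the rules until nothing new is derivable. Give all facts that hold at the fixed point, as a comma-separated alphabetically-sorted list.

[1] rule 7 [metal(node1), stale(item2) => approved(item2)]. ⇒ new: approved(item2).
[2] rule 1 [approved(item2), closed(item2) => open(node1)]. ⇒ new: open(node1).
[3] rule 2 [closed(item2), open(node1) => has_feathers(node1)]; rule 3 [open(node1) => penguin(item2)]. ⇒ new: has_feathers(node1), penguin(item2).

active(node1), approved(item2), blue(item2), closed(item2), flies(item2), has_feathers(node1), metal(node1), open(node1), penguin(item2), stale(item2)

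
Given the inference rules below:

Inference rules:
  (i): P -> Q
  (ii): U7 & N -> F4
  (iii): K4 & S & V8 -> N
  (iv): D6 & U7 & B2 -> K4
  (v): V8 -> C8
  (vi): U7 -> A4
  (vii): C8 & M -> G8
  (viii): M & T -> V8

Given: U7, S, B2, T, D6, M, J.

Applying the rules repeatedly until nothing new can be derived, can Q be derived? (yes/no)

no

[1] (iv) [D6 & U7 & B2 -> K4]; (vi) [U7 -> A4]; (viii) [M & T -> V8]. ⇒ new: K4, A4, V8.
[2] (iii) [K4 & S & V8 -> N]; (v) [V8 -> C8]. ⇒ new: N, C8.
[3] (ii) [U7 & N -> F4]; (vii) [C8 & M -> G8]. ⇒ new: F4, G8.
Fixed point reached. Q is concluded only by (i); (i) needs P (never derived).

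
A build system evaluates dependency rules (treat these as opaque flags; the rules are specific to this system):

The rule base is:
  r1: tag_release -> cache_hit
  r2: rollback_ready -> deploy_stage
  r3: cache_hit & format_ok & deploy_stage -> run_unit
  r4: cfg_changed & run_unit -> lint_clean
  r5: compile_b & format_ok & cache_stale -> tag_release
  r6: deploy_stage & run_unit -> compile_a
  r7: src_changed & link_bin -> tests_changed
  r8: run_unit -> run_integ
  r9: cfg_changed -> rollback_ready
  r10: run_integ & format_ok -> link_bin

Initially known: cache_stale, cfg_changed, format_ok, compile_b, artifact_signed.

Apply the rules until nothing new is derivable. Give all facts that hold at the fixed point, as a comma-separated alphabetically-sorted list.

artifact_signed, cache_hit, cache_stale, cfg_changed, compile_a, compile_b, deploy_stage, format_ok, link_bin, lint_clean, rollback_ready, run_integ, run_unit, tag_release

Round 1 — r5, r9, derive tag_release, rollback_ready.
Round 2 — r1, r2, derive cache_hit, deploy_stage.
Round 3 — r3, derive run_unit.
Round 4 — r4, r6, r8, derive lint_clean, compile_a, run_integ.
Round 5 — r10, derive link_bin.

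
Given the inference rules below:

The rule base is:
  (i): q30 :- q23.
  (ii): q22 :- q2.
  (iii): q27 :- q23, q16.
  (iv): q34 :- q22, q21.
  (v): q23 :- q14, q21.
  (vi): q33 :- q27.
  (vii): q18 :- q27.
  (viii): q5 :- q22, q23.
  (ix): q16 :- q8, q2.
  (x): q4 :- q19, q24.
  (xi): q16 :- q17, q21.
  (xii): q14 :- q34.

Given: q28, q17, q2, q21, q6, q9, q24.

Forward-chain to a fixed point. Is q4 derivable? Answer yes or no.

no

Round 1: (ii) [q22 :- q2.]; (xi) [q16 :- q17, q21.]. New: q22, q16.
Round 2: (iv) [q34 :- q22, q21.]. New: q34.
Round 3: (xii) [q14 :- q34.]. New: q14.
Round 4: (v) [q23 :- q14, q21.]. New: q23.
Round 5: (i) [q30 :- q23.]; (iii) [q27 :- q23, q16.]; (viii) [q5 :- q22, q23.]. New: q30, q27, q5.
Round 6: (vi) [q33 :- q27.]; (vii) [q18 :- q27.]. New: q33, q18.
Fixed point reached. q4 is concluded only by (x); (x) needs q19 (never derived).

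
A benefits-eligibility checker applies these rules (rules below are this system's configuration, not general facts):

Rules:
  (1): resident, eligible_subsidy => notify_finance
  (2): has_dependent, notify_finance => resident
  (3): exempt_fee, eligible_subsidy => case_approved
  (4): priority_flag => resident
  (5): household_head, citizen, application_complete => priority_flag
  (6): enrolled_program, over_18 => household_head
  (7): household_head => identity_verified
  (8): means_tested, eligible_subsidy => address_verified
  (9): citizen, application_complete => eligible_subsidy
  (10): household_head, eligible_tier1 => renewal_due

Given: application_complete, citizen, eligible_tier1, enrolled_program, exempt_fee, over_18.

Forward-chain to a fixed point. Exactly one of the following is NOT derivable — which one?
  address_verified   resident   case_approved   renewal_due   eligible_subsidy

address_verified

Round 1 — (6), (9), derive household_head, eligible_subsidy.
Round 2 — (3), (5), (7), (10), derive case_approved, priority_flag, identity_verified, renewal_due.
Round 3 — (4), derive resident.
Round 4 — (1), derive notify_finance.
Derived: eligible_subsidy (round 1), resident (round 3), case_approved (round 2), renewal_due (round 2). address_verified never appears in any round.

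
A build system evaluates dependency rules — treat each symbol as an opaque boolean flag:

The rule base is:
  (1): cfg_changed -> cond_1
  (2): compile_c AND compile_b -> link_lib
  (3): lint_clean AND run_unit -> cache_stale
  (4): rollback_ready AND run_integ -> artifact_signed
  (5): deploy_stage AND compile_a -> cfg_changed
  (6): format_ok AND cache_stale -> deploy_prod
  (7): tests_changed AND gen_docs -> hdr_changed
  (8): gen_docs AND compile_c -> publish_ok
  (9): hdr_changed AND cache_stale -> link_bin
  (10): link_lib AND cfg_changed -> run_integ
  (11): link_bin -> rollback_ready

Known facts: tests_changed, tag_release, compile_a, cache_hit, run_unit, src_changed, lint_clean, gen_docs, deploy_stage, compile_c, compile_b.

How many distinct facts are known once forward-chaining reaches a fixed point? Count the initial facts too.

21

Round 1 — (2), (3), (5), (7), (8), derive link_lib, cache_stale, cfg_changed, hdr_changed, publish_ok.
Round 2 — (1), (9), (10), derive cond_1, link_bin, run_integ.
Round 3 — (11), derive rollback_ready.
Round 4 — (4), derive artifact_signed.
Closure: {artifact_signed, cache_hit, cache_stale, cfg_changed, compile_a, compile_b, compile_c, cond_1, deploy_stage, gen_docs, hdr_changed, link_bin, link_lib, lint_clean, publish_ok, rollback_ready, run_integ, run_unit, src_changed, tag_release, tests_changed} — 21 facts.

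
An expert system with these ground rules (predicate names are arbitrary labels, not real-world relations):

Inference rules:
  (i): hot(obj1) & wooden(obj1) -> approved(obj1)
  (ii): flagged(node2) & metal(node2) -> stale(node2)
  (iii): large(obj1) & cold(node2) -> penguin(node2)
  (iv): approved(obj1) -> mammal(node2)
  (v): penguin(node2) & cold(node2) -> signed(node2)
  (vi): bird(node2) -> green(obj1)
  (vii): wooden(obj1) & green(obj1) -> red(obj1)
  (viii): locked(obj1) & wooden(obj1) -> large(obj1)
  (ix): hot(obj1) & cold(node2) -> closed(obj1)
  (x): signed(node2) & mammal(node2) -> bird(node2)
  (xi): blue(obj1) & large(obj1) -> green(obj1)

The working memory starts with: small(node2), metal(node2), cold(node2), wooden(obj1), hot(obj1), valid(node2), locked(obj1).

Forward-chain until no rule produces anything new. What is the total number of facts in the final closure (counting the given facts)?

16

Round 1 — (i), (viii), (ix), derive approved(obj1), large(obj1), closed(obj1).
Round 2 — (iii), (iv), derive penguin(node2), mammal(node2).
Round 3 — (v), derive signed(node2).
Round 4 — (x), derive bird(node2).
Round 5 — (vi), derive green(obj1).
Round 6 — (vii), derive red(obj1).
Closure: {approved(obj1), bird(node2), closed(obj1), cold(node2), green(obj1), hot(obj1), large(obj1), locked(obj1), mammal(node2), metal(node2), penguin(node2), red(obj1), signed(node2), small(node2), valid(node2), wooden(obj1)} — 16 facts.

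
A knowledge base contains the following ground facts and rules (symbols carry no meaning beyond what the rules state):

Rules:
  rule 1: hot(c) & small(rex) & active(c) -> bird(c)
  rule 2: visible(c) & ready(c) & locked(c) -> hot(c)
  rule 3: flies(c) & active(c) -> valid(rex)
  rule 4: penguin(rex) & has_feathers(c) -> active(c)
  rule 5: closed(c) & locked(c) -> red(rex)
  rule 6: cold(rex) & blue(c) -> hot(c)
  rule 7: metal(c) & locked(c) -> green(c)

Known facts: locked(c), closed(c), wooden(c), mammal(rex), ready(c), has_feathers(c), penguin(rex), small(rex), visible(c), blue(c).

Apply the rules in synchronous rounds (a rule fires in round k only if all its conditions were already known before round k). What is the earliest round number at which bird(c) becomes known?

Round 1: rule 2 [visible(c) & ready(c) & locked(c) -> hot(c)]; rule 4 [penguin(rex) & has_feathers(c) -> active(c)]; rule 5 [closed(c) & locked(c) -> red(rex)]. Adds hot(c), active(c), red(rex).
Round 2: rule 1 [hot(c) & small(rex) & active(c) -> bird(c)]. Adds bird(c).
bird(c) first appears in round 2.

2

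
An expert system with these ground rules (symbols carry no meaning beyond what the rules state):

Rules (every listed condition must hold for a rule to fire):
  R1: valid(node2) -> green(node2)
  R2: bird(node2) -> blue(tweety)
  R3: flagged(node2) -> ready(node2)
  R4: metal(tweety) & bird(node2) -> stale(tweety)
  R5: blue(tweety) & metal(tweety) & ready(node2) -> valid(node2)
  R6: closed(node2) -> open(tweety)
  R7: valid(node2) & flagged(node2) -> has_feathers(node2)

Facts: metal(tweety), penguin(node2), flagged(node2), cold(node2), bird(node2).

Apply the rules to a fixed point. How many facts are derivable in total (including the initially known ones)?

Round 1 — R2, R3, R4, derive blue(tweety), ready(node2), stale(tweety).
Round 2 — R5, derive valid(node2).
Round 3 — R1, R7, derive green(node2), has_feathers(node2).
Closure: {bird(node2), blue(tweety), cold(node2), flagged(node2), green(node2), has_feathers(node2), metal(tweety), penguin(node2), ready(node2), stale(tweety), valid(node2)} — 11 facts.

11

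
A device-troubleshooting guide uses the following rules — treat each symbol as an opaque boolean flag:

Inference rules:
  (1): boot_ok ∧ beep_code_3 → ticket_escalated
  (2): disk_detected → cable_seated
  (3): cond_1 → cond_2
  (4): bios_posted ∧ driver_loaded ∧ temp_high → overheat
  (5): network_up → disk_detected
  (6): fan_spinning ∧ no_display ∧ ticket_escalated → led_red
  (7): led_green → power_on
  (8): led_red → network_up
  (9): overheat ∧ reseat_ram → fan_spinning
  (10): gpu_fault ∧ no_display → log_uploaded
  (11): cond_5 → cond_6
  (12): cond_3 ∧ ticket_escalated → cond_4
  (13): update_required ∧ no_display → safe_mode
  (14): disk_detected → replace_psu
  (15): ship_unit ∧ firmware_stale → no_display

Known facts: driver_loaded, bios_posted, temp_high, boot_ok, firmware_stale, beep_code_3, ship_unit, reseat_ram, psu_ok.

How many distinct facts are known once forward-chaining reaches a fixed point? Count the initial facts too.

Round 1: (1) [boot_ok ∧ beep_code_3 → ticket_escalated]; (4) [bios_posted ∧ driver_loaded ∧ temp_high → overheat]; (15) [ship_unit ∧ firmware_stale → no_display]. Adds ticket_escalated, overheat, no_display.
Round 2: (9) [overheat ∧ reseat_ram → fan_spinning]. Adds fan_spinning.
Round 3: (6) [fan_spinning ∧ no_display ∧ ticket_escalated → led_red]. Adds led_red.
Round 4: (8) [led_red → network_up]. Adds network_up.
Round 5: (5) [network_up → disk_detected]. Adds disk_detected.
Round 6: (2) [disk_detected → cable_seated]; (14) [disk_detected → replace_psu]. Adds cable_seated, replace_psu.
Closure: {beep_code_3, bios_posted, boot_ok, cable_seated, disk_detected, driver_loaded, fan_spinning, firmware_stale, led_red, network_up, no_display, overheat, psu_ok, replace_psu, reseat_ram, ship_unit, temp_high, ticket_escalated} — 18 facts.

18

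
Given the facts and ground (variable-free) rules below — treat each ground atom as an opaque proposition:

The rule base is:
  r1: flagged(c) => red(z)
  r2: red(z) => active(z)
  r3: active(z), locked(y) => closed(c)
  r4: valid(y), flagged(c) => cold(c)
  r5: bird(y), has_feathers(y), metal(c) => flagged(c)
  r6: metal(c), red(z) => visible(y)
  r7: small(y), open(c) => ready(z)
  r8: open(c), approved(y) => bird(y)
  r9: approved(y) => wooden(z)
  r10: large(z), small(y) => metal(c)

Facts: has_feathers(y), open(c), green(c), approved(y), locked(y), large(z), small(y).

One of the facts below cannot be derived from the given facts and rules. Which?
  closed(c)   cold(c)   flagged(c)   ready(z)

Round 1: r7 [small(y), open(c) => ready(z)]; r8 [open(c), approved(y) => bird(y)]; r9 [approved(y) => wooden(z)]; r10 [large(z), small(y) => metal(c)]. New: ready(z), bird(y), wooden(z), metal(c).
Round 2: r5 [bird(y), has_feathers(y), metal(c) => flagged(c)]. New: flagged(c).
Round 3: r1 [flagged(c) => red(z)]. New: red(z).
Round 4: r2 [red(z) => active(z)]; r6 [metal(c), red(z) => visible(y)]. New: active(z), visible(y).
Round 5: r3 [active(z), locked(y) => closed(c)]. New: closed(c).
Derived: closed(c) (round 5), flagged(c) (round 2), ready(z) (round 1). cold(c) never appears in any round.

cold(c)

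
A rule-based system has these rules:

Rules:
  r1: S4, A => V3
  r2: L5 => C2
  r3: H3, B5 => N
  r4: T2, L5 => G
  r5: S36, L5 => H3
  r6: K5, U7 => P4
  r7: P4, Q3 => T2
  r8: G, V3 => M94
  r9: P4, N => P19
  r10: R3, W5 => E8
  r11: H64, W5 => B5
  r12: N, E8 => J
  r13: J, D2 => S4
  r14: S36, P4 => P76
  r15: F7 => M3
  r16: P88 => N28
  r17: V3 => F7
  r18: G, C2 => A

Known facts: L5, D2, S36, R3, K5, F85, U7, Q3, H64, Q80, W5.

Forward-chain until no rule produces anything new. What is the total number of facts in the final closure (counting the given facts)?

28

Round 1: r2 [L5 => C2]; r5 [S36, L5 => H3]; r6 [K5, U7 => P4]; r10 [R3, W5 => E8]; r11 [H64, W5 => B5]. Adds C2, H3, P4, E8, B5.
Round 2: r3 [H3, B5 => N]; r7 [P4, Q3 => T2]; r14 [S36, P4 => P76]. Adds N, T2, P76.
Round 3: r4 [T2, L5 => G]; r9 [P4, N => P19]; r12 [N, E8 => J]. Adds G, P19, J.
Round 4: r13 [J, D2 => S4]; r18 [G, C2 => A]. Adds S4, A.
Round 5: r1 [S4, A => V3]. Adds V3.
Round 6: r8 [G, V3 => M94]; r17 [V3 => F7]. Adds M94, F7.
Round 7: r15 [F7 => M3]. Adds M3.
Closure: {A, B5, C2, D2, E8, F7, F85, G, H3, H64, J, K5, L5, M3, M94, N, P19, P4, P76, Q3, Q80, R3, S36, S4, T2, U7, V3, W5} — 28 facts.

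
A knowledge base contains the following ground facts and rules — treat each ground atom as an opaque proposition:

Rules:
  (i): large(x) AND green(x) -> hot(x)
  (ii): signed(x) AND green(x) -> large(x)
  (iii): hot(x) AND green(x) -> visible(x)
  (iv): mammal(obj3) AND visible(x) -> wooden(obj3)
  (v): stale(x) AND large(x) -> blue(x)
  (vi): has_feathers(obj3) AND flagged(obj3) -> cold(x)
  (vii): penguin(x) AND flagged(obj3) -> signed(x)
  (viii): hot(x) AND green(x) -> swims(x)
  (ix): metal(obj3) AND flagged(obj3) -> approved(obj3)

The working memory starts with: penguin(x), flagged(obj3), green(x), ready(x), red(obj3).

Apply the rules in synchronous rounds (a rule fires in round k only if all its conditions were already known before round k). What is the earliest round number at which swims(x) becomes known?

4

Round 1: (vii) [penguin(x) AND flagged(obj3) -> signed(x)]. New: signed(x).
Round 2: (ii) [signed(x) AND green(x) -> large(x)]. New: large(x).
Round 3: (i) [large(x) AND green(x) -> hot(x)]. New: hot(x).
Round 4: (iii) [hot(x) AND green(x) -> visible(x)]; (viii) [hot(x) AND green(x) -> swims(x)]. New: visible(x), swims(x).
swims(x) first appears in round 4.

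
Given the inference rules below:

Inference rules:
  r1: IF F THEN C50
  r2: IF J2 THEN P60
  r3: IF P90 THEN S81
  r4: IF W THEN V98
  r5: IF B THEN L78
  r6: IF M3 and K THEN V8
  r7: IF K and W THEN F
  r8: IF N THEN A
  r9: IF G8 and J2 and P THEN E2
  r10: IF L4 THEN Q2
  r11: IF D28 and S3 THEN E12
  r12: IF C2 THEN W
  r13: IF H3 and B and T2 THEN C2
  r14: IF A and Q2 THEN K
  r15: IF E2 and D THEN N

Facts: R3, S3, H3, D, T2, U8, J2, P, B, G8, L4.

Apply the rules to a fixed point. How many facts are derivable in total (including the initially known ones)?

23

Round 1 — r2, r5, r9, r10, r13, derive P60, L78, E2, Q2, C2.
Round 2 — r12, r15, derive W, N.
Round 3 — r4, r8, derive V98, A.
Round 4 — r14, derive K.
Round 5 — r7, derive F.
Round 6 — r1, derive C50.
Closure: {A, B, C2, C50, D, E2, F, G8, H3, J2, K, L4, L78, N, P, P60, Q2, R3, S3, T2, U8, V98, W} — 23 facts.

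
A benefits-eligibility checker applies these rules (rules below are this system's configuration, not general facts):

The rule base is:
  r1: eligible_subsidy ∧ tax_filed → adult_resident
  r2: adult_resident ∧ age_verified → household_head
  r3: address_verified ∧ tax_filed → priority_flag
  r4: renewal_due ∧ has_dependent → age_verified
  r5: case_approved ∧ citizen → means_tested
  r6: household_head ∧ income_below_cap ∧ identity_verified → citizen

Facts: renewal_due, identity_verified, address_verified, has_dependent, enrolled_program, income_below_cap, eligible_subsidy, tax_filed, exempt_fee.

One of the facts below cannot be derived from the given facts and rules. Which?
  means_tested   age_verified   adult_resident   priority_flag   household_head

Round 1 fires r1, r3, r4, giving adult_resident, priority_flag, age_verified.
Round 2 fires r2, giving household_head.
Round 3 fires r6, giving citizen.
Derived: priority_flag (round 1), household_head (round 2), age_verified (round 1), adult_resident (round 1). means_tested never appears in any round.

means_tested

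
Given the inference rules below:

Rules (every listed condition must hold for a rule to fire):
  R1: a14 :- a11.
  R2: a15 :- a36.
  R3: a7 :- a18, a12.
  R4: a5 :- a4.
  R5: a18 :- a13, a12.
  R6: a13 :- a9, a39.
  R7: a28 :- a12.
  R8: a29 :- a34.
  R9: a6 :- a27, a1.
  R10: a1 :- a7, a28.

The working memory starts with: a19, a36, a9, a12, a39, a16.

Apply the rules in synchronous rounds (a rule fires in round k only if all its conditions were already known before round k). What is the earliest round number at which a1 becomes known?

4

[1] R2 [a15 :- a36.]; R6 [a13 :- a9, a39.]; R7 [a28 :- a12.]. ⇒ new: a15, a13, a28.
[2] R5 [a18 :- a13, a12.]. ⇒ new: a18.
[3] R3 [a7 :- a18, a12.]. ⇒ new: a7.
[4] R10 [a1 :- a7, a28.]. ⇒ new: a1.
a1 first appears in round 4.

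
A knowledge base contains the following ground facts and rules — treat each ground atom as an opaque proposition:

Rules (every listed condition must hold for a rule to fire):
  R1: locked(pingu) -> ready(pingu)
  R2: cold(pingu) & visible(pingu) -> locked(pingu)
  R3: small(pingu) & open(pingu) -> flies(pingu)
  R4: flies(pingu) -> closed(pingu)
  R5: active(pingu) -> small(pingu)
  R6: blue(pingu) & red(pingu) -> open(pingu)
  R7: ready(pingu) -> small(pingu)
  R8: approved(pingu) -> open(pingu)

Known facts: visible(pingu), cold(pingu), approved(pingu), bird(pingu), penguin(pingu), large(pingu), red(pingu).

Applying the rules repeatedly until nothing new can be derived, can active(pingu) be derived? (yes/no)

Round 1: R2 [cold(pingu) & visible(pingu) -> locked(pingu)]; R8 [approved(pingu) -> open(pingu)]. New: locked(pingu), open(pingu).
Round 2: R1 [locked(pingu) -> ready(pingu)]. New: ready(pingu).
Round 3: R7 [ready(pingu) -> small(pingu)]. New: small(pingu).
Round 4: R3 [small(pingu) & open(pingu) -> flies(pingu)]. New: flies(pingu).
Round 5: R4 [flies(pingu) -> closed(pingu)]. New: closed(pingu).
Fixed point reached. No rule has active(pingu) as a consequent, and it is not given.

no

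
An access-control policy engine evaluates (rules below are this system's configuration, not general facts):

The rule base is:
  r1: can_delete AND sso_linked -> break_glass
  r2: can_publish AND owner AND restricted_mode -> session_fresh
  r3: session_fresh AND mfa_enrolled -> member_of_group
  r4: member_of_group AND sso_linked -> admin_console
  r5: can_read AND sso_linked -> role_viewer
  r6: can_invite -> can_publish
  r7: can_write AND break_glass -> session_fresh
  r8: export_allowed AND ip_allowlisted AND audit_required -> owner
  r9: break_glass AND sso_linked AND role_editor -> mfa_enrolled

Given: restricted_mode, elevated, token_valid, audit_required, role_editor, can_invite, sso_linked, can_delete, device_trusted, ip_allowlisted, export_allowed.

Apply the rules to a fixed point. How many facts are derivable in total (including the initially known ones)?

18

Round 1 — r1, r6, r8, derive break_glass, can_publish, owner.
Round 2 — r2, r9, derive session_fresh, mfa_enrolled.
Round 3 — r3, derive member_of_group.
Round 4 — r4, derive admin_console.
Closure: {admin_console, audit_required, break_glass, can_delete, can_invite, can_publish, device_trusted, elevated, export_allowed, ip_allowlisted, member_of_group, mfa_enrolled, owner, restricted_mode, role_editor, session_fresh, sso_linked, token_valid} — 18 facts.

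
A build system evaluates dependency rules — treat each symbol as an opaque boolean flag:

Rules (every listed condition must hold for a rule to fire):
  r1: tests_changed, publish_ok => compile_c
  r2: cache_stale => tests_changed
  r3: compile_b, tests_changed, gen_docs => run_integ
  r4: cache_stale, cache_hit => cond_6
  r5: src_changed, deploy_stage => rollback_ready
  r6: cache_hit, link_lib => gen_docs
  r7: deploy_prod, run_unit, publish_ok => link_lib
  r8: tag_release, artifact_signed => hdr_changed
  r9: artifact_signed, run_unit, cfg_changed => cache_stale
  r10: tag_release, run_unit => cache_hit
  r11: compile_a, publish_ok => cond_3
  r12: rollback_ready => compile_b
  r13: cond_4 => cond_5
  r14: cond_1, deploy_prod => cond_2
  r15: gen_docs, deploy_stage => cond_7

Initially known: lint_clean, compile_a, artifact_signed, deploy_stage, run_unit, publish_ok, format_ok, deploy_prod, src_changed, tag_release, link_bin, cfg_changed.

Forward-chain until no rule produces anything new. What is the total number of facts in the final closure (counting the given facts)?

Round 1 fires r5, r7, r8, r9, r10, r11, giving rollback_ready, link_lib, hdr_changed, cache_stale, cache_hit, cond_3.
Round 2 fires r2, r4, r6, r12, giving tests_changed, cond_6, gen_docs, compile_b.
Round 3 fires r1, r3, r15, giving compile_c, run_integ, cond_7.
Closure: {artifact_signed, cache_hit, cache_stale, cfg_changed, compile_a, compile_b, compile_c, cond_3, cond_6, cond_7, deploy_prod, deploy_stage, format_ok, gen_docs, hdr_changed, link_bin, link_lib, lint_clean, publish_ok, rollback_ready, run_integ, run_unit, src_changed, tag_release, tests_changed} — 25 facts.

25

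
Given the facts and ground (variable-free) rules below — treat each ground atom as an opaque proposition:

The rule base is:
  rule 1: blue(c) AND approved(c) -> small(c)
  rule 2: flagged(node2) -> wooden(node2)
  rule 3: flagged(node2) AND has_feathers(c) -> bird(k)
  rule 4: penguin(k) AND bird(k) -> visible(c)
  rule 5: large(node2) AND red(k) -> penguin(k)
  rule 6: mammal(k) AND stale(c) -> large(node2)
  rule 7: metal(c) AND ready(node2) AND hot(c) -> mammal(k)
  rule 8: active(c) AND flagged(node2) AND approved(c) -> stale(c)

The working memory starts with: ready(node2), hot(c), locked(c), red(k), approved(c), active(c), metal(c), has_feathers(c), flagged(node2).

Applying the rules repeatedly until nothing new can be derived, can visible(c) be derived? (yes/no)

yes

Round 1: rule 2 [flagged(node2) -> wooden(node2)]; rule 3 [flagged(node2) AND has_feathers(c) -> bird(k)]; rule 7 [metal(c) AND ready(node2) AND hot(c) -> mammal(k)]; rule 8 [active(c) AND flagged(node2) AND approved(c) -> stale(c)]. Adds wooden(node2), bird(k), mammal(k), stale(c).
Round 2: rule 6 [mammal(k) AND stale(c) -> large(node2)]. Adds large(node2).
Round 3: rule 5 [large(node2) AND red(k) -> penguin(k)]. Adds penguin(k).
Round 4: rule 4 [penguin(k) AND bird(k) -> visible(c)]. Adds visible(c).
visible(c) appears in round 4, so it is derivable.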